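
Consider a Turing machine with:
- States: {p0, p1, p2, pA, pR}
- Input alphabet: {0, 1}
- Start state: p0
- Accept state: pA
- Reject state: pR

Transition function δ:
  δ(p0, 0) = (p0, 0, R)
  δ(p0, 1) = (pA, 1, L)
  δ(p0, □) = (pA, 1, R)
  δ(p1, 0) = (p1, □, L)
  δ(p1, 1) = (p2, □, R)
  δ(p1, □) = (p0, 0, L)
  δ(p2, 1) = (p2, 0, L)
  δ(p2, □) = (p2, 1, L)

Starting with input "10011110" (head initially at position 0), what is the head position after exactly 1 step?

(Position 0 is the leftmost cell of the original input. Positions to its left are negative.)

Execution trace (head position shown):
Step 0: [p0]10011110  (head at position 0)
Step 1: move left → [pA]□10011110  (head at position -1)

After 1 step, the head is at position -1.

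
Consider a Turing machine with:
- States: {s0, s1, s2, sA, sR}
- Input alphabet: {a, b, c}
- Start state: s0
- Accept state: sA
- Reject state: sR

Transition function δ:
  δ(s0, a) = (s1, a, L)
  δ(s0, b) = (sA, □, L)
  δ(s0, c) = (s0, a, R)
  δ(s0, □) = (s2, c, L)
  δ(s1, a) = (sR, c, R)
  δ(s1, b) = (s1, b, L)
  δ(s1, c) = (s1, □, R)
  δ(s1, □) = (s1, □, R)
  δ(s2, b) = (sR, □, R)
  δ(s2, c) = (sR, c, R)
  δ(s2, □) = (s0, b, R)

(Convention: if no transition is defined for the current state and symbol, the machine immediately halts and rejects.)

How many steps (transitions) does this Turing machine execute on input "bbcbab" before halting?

Execution trace:
Initial: [s0]bbcbab
Step 1: δ(s0, b) = (sA, □, L) → [sA]□□bcbab

The machine reaches the accept state sA and halts.

The machine executed 1 step before halting.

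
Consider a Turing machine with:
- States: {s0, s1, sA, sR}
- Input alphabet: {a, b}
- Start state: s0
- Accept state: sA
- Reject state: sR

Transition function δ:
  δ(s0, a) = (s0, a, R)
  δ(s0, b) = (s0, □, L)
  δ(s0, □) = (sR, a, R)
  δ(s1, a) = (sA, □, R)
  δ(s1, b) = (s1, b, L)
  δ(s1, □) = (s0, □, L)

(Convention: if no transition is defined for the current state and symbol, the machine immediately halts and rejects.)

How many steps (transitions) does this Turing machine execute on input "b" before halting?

Execution trace:
Initial: [s0]b
Step 1: δ(s0, b) = (s0, □, L) → [s0]□□
Step 2: δ(s0, □) = (sR, a, R) → a[sR]□

The machine reaches the reject state sR and halts.

The machine executed 2 steps before halting.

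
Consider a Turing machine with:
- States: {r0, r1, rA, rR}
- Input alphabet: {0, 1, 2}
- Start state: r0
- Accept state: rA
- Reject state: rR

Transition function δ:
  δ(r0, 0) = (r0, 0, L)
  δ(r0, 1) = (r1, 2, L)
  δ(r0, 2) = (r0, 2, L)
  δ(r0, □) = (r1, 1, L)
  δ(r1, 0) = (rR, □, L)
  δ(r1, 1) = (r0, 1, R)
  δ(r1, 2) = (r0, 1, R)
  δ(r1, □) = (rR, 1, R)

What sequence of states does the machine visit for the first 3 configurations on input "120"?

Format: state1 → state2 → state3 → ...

Execution trace:
Initial: [r0]120
Step 1: δ(r0, 1) = (r1, 2, L) → [r1]□220
Step 2: δ(r1, □) = (rR, 1, R) → 1[rR]220

The machine reaches the reject state rR and halts.

State sequence: r0 → r1 → rR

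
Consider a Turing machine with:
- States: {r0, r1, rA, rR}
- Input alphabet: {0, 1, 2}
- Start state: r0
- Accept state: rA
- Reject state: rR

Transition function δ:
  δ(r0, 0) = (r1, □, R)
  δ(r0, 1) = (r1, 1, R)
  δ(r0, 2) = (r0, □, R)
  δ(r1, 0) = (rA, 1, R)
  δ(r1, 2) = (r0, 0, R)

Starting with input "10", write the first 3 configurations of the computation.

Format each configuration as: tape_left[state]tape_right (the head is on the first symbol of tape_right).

Transitions applied:
Step 1: δ(r0, 1) = (r1, 1, R)
Step 2: δ(r1, 0) = (rA, 1, R)

The first 3 configurations are:
[r0]10 ⊢ 1[r1]0 ⊢ 11[rA]□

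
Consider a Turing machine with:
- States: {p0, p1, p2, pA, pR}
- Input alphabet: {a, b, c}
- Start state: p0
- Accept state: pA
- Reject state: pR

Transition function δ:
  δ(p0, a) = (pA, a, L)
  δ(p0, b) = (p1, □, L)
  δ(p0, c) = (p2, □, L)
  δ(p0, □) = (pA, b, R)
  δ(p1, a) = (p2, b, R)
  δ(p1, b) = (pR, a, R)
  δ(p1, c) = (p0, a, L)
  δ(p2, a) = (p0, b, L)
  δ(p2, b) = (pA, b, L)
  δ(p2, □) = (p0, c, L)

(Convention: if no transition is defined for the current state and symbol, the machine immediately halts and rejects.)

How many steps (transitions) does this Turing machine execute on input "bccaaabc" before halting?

Execution trace:
Initial: [p0]bccaaabc
Step 1: δ(p0, b) = (p1, □, L) → [p1]□□ccaaabc

No transition is defined for δ(p1, □). By convention the machine halts and rejects.

The machine executed 1 step before halting.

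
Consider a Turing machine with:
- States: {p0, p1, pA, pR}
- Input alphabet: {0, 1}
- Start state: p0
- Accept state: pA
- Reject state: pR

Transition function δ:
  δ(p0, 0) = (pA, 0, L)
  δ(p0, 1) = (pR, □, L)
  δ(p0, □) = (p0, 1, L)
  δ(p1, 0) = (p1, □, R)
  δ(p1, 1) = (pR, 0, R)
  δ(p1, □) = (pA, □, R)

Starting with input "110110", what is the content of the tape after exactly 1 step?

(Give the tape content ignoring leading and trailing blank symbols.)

Execution trace:
Initial: [p0]110110
Step 1: δ(p0, 1) = (pR, □, L) → [pR]□□10110

The machine reaches the reject state pR and halts.

After 1 step, the tape (ignoring leading/trailing blanks) is: 10110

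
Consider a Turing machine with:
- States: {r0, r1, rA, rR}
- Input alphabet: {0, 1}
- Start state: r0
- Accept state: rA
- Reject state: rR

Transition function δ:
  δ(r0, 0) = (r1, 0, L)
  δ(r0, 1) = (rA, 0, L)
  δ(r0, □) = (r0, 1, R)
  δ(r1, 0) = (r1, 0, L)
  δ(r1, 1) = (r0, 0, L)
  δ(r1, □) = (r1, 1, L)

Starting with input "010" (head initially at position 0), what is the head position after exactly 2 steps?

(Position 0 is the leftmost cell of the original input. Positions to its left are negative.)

Execution trace (head position shown):
Step 0: [r0]010  (head at position 0)
Step 1: move left → [r1]□010  (head at position -1)
Step 2: move left → [r1]□1010  (head at position -2)

After 2 steps, the head is at position -2.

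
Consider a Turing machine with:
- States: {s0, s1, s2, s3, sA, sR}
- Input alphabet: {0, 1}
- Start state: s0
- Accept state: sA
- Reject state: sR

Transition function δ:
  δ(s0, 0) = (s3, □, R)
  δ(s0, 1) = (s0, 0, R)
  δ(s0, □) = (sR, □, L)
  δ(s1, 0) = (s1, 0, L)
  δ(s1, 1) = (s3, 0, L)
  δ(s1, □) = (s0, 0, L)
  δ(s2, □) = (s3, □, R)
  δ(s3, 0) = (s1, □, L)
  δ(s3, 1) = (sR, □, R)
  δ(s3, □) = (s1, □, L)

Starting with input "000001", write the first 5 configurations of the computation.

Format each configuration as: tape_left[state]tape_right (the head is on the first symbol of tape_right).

Transitions applied:
Step 1: δ(s0, 0) = (s3, □, R)
Step 2: δ(s3, 0) = (s1, □, L)
Step 3: δ(s1, □) = (s0, 0, L)
Step 4: δ(s0, □) = (sR, □, L)

The first 5 configurations are:
[s0]000001 ⊢ □[s3]00001 ⊢ [s1]□□0001 ⊢ [s0]□0□0001 ⊢ [sR]□□0□0001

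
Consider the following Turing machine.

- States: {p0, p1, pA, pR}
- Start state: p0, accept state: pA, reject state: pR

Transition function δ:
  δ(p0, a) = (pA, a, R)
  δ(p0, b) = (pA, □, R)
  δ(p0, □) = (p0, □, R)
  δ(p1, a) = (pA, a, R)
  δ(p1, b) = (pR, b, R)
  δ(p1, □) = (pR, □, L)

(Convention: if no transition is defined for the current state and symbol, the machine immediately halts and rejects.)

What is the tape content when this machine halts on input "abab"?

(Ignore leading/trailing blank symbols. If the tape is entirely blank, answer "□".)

Execution trace:
Initial: [p0]abab
Step 1: δ(p0, a) = (pA, a, R) → a[pA]bab

The machine reaches the accept state pA and halts.

Final tape (ignoring leading/trailing blanks): abab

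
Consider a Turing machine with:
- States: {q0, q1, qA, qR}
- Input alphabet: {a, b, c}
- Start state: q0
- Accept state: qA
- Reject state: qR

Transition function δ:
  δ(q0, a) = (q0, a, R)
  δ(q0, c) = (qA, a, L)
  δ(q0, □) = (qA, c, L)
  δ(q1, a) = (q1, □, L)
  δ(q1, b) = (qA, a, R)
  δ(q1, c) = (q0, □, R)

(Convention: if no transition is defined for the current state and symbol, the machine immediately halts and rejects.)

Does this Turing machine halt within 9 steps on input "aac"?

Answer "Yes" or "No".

Execution trace:
Initial: [q0]aac
Step 1: δ(q0, a) = (q0, a, R) → a[q0]ac
Step 2: δ(q0, a) = (q0, a, R) → aa[q0]c
Step 3: δ(q0, c) = (qA, a, L) → a[qA]aa

The machine reaches the accept state qA and halts.
The machine halted after 3 steps (within the 9-step bound).

Answer: Yes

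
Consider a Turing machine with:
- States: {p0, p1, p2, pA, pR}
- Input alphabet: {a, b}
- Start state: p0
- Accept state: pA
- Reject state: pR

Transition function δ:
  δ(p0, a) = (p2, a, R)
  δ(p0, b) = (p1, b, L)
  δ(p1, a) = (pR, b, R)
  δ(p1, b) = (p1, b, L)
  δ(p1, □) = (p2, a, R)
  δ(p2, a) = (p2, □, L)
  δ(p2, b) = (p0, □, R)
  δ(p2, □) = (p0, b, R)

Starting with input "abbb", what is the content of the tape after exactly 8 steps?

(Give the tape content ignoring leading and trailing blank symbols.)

Execution trace:
Initial: [p0]abbb
Step 1: δ(p0, a) = (p2, a, R) → a[p2]bbb
Step 2: δ(p2, b) = (p0, □, R) → a□[p0]bb
Step 3: δ(p0, b) = (p1, b, L) → a[p1]□bb
Step 4: δ(p1, □) = (p2, a, R) → aa[p2]bb
Step 5: δ(p2, b) = (p0, □, R) → aa□[p0]b
Step 6: δ(p0, b) = (p1, b, L) → aa[p1]□b
Step 7: δ(p1, □) = (p2, a, R) → aaa[p2]b
Step 8: δ(p2, b) = (p0, □, R) → aaa□[p0]□

No transition is defined for δ(p0, □). By convention the machine halts and rejects.

After 8 steps, the tape (ignoring leading/trailing blanks) is: aaa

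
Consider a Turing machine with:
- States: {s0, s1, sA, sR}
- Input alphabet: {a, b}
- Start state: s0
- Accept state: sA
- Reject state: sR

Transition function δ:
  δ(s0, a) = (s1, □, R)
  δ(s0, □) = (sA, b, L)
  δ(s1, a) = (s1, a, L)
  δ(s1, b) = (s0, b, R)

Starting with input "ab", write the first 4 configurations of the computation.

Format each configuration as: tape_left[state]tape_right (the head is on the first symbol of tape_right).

Transitions applied:
Step 1: δ(s0, a) = (s1, □, R)
Step 2: δ(s1, b) = (s0, b, R)
Step 3: δ(s0, □) = (sA, b, L)

The first 4 configurations are:
[s0]ab ⊢ □[s1]b ⊢ □b[s0]□ ⊢ □[sA]bb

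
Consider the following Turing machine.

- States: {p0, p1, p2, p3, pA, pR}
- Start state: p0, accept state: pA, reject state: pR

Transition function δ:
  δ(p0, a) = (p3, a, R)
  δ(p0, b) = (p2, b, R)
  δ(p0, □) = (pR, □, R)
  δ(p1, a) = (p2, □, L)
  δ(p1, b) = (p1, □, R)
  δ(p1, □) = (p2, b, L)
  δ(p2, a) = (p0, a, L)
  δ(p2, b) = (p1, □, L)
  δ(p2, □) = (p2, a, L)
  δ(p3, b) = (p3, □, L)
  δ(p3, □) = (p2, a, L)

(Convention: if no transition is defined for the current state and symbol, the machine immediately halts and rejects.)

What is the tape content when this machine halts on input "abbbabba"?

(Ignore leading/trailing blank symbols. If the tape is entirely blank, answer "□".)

Execution trace:
Initial: [p0]abbbabba
Step 1: δ(p0, a) = (p3, a, R) → a[p3]bbbabba
Step 2: δ(p3, b) = (p3, □, L) → [p3]a□bbabba

No transition is defined for δ(p3, a). By convention the machine halts and rejects.

Final tape (ignoring leading/trailing blanks): a□bbabba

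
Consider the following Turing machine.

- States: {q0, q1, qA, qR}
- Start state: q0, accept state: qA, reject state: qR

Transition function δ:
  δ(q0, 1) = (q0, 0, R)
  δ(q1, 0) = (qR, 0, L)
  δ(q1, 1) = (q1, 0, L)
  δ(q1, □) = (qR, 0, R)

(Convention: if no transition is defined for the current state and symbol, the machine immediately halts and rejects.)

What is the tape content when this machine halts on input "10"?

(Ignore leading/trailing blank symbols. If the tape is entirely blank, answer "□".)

Execution trace:
Initial: [q0]10
Step 1: δ(q0, 1) = (q0, 0, R) → 0[q0]0

No transition is defined for δ(q0, 0). By convention the machine halts and rejects.

Final tape (ignoring leading/trailing blanks): 00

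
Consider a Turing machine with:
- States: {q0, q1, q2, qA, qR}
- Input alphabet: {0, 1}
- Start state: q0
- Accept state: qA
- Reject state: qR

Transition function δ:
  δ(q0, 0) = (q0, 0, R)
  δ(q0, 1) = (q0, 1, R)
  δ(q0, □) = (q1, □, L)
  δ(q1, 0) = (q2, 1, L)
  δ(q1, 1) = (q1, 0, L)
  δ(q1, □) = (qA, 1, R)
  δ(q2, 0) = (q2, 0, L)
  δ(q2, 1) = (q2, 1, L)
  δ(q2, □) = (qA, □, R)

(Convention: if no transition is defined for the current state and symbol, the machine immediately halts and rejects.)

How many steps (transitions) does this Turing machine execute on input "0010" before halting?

Execution trace:
Initial: [q0]0010
Step 1: δ(q0, 0) = (q0, 0, R) → 0[q0]010
Step 2: δ(q0, 0) = (q0, 0, R) → 00[q0]10
Step 3: δ(q0, 1) = (q0, 1, R) → 001[q0]0
Step 4: δ(q0, 0) = (q0, 0, R) → 0010[q0]□
Step 5: δ(q0, □) = (q1, □, L) → 001[q1]0□
Step 6: δ(q1, 0) = (q2, 1, L) → 00[q2]11□
Step 7: δ(q2, 1) = (q2, 1, L) → 0[q2]011□
Step 8: δ(q2, 0) = (q2, 0, L) → [q2]0011□
Step 9: δ(q2, 0) = (q2, 0, L) → [q2]□0011□
Step 10: δ(q2, □) = (qA, □, R) → □[qA]0011□

The machine reaches the accept state qA and halts.

The machine executed 10 steps before halting.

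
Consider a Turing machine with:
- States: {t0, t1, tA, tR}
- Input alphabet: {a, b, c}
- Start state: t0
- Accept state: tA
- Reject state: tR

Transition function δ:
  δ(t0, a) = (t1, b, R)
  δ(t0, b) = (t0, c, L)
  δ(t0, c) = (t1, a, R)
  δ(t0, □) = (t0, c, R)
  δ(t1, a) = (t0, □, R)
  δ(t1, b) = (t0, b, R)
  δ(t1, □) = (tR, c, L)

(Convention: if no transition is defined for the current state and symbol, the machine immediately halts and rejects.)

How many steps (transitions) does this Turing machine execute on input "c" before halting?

Execution trace:
Initial: [t0]c
Step 1: δ(t0, c) = (t1, a, R) → a[t1]□
Step 2: δ(t1, □) = (tR, c, L) → [tR]ac

The machine reaches the reject state tR and halts.

The machine executed 2 steps before halting.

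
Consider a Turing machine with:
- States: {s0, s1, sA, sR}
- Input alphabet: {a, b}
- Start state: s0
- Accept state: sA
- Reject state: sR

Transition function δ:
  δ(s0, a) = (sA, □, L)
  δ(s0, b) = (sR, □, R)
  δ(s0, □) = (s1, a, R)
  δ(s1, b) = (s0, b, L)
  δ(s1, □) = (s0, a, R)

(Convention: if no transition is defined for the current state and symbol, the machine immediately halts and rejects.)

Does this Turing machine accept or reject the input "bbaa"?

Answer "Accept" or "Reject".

Execution trace:
Initial: [s0]bbaa
Step 1: δ(s0, b) = (sR, □, R) → □[sR]baa

The machine reaches the reject state sR and halts.

Answer: Reject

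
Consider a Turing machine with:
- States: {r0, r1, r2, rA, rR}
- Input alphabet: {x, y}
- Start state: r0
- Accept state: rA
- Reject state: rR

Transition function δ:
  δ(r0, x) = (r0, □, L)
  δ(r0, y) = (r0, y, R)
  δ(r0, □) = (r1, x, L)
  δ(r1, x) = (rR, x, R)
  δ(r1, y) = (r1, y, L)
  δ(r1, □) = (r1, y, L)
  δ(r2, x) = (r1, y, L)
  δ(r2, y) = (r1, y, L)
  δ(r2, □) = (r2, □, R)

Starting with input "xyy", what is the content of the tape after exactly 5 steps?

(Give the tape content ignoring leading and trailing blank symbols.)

Execution trace:
Initial: [r0]xyy
Step 1: δ(r0, x) = (r0, □, L) → [r0]□□yy
Step 2: δ(r0, □) = (r1, x, L) → [r1]□x□yy
Step 3: δ(r1, □) = (r1, y, L) → [r1]□yx□yy
Step 4: δ(r1, □) = (r1, y, L) → [r1]□yyx□yy
Step 5: δ(r1, □) = (r1, y, L) → [r1]□yyyx□yy

After 5 steps, the tape (ignoring leading/trailing blanks) is: yyyx□yy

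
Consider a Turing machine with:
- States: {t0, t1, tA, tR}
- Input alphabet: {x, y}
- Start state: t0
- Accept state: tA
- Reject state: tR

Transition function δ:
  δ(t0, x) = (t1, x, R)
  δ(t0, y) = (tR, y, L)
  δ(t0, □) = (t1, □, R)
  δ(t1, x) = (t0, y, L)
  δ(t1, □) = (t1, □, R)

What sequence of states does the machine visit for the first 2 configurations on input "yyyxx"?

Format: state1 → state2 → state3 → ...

Execution trace:
Initial: [t0]yyyxx
Step 1: δ(t0, y) = (tR, y, L) → [tR]□yyyxx

The machine reaches the reject state tR and halts.

State sequence: t0 → tR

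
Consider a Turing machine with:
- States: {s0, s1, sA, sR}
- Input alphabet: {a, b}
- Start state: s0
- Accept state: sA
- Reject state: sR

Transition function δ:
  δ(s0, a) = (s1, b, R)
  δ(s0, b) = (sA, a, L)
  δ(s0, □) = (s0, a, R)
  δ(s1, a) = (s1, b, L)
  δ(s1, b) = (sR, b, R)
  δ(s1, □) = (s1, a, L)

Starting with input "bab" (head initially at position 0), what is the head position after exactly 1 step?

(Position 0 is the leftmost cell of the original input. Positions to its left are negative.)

Execution trace (head position shown):
Step 0: [s0]bab  (head at position 0)
Step 1: move left → [sA]□aab  (head at position -1)

After 1 step, the head is at position -1.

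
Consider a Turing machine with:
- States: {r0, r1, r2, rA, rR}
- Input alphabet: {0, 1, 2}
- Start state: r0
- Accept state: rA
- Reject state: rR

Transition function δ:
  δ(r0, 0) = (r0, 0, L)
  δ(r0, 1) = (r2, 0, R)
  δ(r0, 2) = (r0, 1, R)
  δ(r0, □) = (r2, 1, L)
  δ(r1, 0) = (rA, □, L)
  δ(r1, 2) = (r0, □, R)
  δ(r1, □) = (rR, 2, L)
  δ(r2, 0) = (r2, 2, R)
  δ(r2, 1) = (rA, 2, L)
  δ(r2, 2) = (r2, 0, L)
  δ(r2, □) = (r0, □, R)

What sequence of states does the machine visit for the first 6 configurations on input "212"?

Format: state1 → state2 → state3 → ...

Execution trace:
Initial: [r0]212
Step 1: δ(r0, 2) = (r0, 1, R) → 1[r0]12
Step 2: δ(r0, 1) = (r2, 0, R) → 10[r2]2
Step 3: δ(r2, 2) = (r2, 0, L) → 1[r2]00
Step 4: δ(r2, 0) = (r2, 2, R) → 12[r2]0
Step 5: δ(r2, 0) = (r2, 2, R) → 122[r2]□

State sequence: r0 → r0 → r2 → r2 → r2 → r2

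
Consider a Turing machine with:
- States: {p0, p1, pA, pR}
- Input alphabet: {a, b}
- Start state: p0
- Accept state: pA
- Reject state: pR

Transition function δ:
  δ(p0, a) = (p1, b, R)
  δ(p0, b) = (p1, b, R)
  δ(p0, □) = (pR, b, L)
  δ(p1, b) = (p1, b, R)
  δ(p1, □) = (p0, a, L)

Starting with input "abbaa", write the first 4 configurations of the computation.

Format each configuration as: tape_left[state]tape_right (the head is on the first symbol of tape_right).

Transitions applied:
Step 1: δ(p0, a) = (p1, b, R)
Step 2: δ(p1, b) = (p1, b, R)
Step 3: δ(p1, b) = (p1, b, R)

The first 4 configurations are:
[p0]abbaa ⊢ b[p1]bbaa ⊢ bb[p1]baa ⊢ bbb[p1]aa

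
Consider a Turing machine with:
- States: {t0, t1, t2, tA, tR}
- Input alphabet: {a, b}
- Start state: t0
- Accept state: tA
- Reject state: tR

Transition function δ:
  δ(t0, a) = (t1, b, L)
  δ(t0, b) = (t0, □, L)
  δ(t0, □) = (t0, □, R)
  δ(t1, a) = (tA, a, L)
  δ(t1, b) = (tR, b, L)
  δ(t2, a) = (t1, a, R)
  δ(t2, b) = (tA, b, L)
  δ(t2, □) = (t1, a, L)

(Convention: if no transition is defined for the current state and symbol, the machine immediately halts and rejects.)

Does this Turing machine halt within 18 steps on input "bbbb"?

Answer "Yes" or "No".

Execution trace:
Initial: [t0]bbbb
Step 1: δ(t0, b) = (t0, □, L) → [t0]□□bbb
Step 2: δ(t0, □) = (t0, □, R) → □[t0]□bbb
Step 3: δ(t0, □) = (t0, □, R) → □□[t0]bbb
Step 4: δ(t0, b) = (t0, □, L) → □[t0]□□bb
Step 5: δ(t0, □) = (t0, □, R) → □□[t0]□bb
Step 6: δ(t0, □) = (t0, □, R) → □□□[t0]bb
Step 7: δ(t0, b) = (t0, □, L) → □□[t0]□□b
Step 8: δ(t0, □) = (t0, □, R) → □□□[t0]□b
Step 9: δ(t0, □) = (t0, □, R) → □□□□[t0]b
Step 10: δ(t0, b) = (t0, □, L) → □□□[t0]□□
Step 11: δ(t0, □) = (t0, □, R) → □□□□[t0]□
Step 12: δ(t0, □) = (t0, □, R) → □□□□□[t0]□
Step 13: δ(t0, □) = (t0, □, R) → □□□□□□[t0]□
Step 14: δ(t0, □) = (t0, □, R) → □□□□□□□[t0]□
Step 15: δ(t0, □) = (t0, □, R) → □□□□□□□□[t0]□
Step 16: δ(t0, □) = (t0, □, R) → □□□□□□□□□[t0]□
Step 17: δ(t0, □) = (t0, □, R) → □□□□□□□□□□[t0]□
Step 18: δ(t0, □) = (t0, □, R) → □□□□□□□□□□□[t0]□

The machine has not reached a halting state after 18 steps.
The machine did not halt within the 18-step bound.

Answer: No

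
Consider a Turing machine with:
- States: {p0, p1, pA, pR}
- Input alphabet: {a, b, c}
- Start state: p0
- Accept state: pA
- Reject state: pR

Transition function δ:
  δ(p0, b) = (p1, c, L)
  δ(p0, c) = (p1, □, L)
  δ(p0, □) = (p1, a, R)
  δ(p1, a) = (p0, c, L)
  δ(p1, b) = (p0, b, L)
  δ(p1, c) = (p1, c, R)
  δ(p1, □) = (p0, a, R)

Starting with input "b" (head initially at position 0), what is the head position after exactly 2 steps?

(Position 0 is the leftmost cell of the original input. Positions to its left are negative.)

Execution trace (head position shown):
Step 0: [p0]b  (head at position 0)
Step 1: move left → [p1]□c  (head at position -1)
Step 2: move right → a[p0]c  (head at position 0)

After 2 steps, the head is at position 0.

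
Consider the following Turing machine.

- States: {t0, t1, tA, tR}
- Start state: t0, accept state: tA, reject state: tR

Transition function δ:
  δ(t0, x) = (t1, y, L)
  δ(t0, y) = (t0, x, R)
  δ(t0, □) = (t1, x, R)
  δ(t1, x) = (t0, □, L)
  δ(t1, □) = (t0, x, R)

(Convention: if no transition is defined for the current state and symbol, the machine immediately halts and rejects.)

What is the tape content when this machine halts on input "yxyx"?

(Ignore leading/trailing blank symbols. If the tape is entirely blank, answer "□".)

Execution trace:
Initial: [t0]yxyx
Step 1: δ(t0, y) = (t0, x, R) → x[t0]xyx
Step 2: δ(t0, x) = (t1, y, L) → [t1]xyyx
Step 3: δ(t1, x) = (t0, □, L) → [t0]□□yyx
Step 4: δ(t0, □) = (t1, x, R) → x[t1]□yyx
Step 5: δ(t1, □) = (t0, x, R) → xx[t0]yyx
Step 6: δ(t0, y) = (t0, x, R) → xxx[t0]yx
Step 7: δ(t0, y) = (t0, x, R) → xxxx[t0]x
Step 8: δ(t0, x) = (t1, y, L) → xxx[t1]xy
Step 9: δ(t1, x) = (t0, □, L) → xx[t0]x□y
Step 10: δ(t0, x) = (t1, y, L) → x[t1]xy□y
Step 11: δ(t1, x) = (t0, □, L) → [t0]x□y□y
Step 12: δ(t0, x) = (t1, y, L) → [t1]□y□y□y
Step 13: δ(t1, □) = (t0, x, R) → x[t0]y□y□y
Step 14: δ(t0, y) = (t0, x, R) → xx[t0]□y□y
Step 15: δ(t0, □) = (t1, x, R) → xxx[t1]y□y

No transition is defined for δ(t1, y). By convention the machine halts and rejects.

Final tape (ignoring leading/trailing blanks): xxxy□y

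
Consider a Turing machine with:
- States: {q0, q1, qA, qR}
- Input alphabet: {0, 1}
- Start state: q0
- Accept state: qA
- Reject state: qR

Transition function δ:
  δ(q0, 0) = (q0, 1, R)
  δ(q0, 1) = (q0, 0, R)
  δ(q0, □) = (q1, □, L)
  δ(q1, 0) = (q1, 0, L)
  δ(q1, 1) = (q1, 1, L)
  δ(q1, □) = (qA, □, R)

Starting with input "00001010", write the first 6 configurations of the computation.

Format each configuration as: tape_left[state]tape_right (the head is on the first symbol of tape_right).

Transitions applied:
Step 1: δ(q0, 0) = (q0, 1, R)
Step 2: δ(q0, 0) = (q0, 1, R)
Step 3: δ(q0, 0) = (q0, 1, R)
Step 4: δ(q0, 0) = (q0, 1, R)
Step 5: δ(q0, 1) = (q0, 0, R)

The first 6 configurations are:
[q0]00001010 ⊢ 1[q0]0001010 ⊢ 11[q0]001010 ⊢ 111[q0]01010 ⊢ 1111[q0]1010 ⊢ 11110[q0]010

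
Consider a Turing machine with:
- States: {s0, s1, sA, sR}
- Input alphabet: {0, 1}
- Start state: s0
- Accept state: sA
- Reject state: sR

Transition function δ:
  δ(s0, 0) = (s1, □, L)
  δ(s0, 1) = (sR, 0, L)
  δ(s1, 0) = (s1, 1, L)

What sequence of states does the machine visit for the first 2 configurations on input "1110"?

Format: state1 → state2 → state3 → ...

Execution trace:
Initial: [s0]1110
Step 1: δ(s0, 1) = (sR, 0, L) → [sR]□0110

The machine reaches the reject state sR and halts.

State sequence: s0 → sR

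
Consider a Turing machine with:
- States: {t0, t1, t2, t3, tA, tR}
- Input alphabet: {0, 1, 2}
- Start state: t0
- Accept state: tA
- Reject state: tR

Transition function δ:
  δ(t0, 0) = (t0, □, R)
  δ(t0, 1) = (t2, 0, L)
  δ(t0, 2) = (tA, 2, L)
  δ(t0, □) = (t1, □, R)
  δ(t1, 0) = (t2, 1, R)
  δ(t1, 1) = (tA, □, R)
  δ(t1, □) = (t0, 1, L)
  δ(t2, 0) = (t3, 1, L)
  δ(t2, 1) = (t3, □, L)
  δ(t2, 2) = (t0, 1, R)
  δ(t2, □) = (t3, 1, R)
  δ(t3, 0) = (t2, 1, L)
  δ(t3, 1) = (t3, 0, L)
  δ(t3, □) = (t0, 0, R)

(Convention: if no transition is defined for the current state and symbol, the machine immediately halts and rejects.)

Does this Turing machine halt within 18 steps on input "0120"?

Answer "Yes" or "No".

Execution trace:
Initial: [t0]0120
Step 1: δ(t0, 0) = (t0, □, R) → □[t0]120
Step 2: δ(t0, 1) = (t2, 0, L) → [t2]□020
Step 3: δ(t2, □) = (t3, 1, R) → 1[t3]020
Step 4: δ(t3, 0) = (t2, 1, L) → [t2]1120
Step 5: δ(t2, 1) = (t3, □, L) → [t3]□□120
Step 6: δ(t3, □) = (t0, 0, R) → 0[t0]□120
Step 7: δ(t0, □) = (t1, □, R) → 0□[t1]120
Step 8: δ(t1, 1) = (tA, □, R) → 0□□[tA]20

The machine reaches the accept state tA and halts.
The machine halted after 8 steps (within the 18-step bound).

Answer: Yes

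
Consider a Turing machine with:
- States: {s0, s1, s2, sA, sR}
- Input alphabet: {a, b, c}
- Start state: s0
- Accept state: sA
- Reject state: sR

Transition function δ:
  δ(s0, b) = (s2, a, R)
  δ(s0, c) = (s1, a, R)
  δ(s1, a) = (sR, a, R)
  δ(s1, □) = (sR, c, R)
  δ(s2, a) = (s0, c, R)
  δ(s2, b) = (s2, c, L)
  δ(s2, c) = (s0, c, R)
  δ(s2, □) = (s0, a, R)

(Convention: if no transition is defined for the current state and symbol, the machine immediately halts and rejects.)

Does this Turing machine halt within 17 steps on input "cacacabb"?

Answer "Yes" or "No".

Execution trace:
Initial: [s0]cacacabb
Step 1: δ(s0, c) = (s1, a, R) → a[s1]acacabb
Step 2: δ(s1, a) = (sR, a, R) → aa[sR]cacabb

The machine reaches the reject state sR and halts.
The machine halted after 2 steps (within the 17-step bound).

Answer: Yes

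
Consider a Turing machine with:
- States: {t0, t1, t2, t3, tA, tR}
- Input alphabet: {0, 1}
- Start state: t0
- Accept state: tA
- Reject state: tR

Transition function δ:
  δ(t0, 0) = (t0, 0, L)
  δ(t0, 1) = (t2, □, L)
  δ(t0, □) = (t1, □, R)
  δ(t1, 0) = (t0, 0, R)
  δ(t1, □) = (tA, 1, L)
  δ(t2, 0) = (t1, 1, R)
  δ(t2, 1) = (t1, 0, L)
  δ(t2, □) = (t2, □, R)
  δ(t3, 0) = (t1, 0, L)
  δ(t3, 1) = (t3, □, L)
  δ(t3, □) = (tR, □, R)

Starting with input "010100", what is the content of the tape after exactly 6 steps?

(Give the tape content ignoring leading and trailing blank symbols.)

Execution trace:
Initial: [t0]010100
Step 1: δ(t0, 0) = (t0, 0, L) → [t0]□010100
Step 2: δ(t0, □) = (t1, □, R) → □[t1]010100
Step 3: δ(t1, 0) = (t0, 0, R) → □0[t0]10100
Step 4: δ(t0, 1) = (t2, □, L) → □[t2]0□0100
Step 5: δ(t2, 0) = (t1, 1, R) → □1[t1]□0100
Step 6: δ(t1, □) = (tA, 1, L) → □[tA]110100

The machine reaches the accept state tA and halts.

After 6 steps, the tape (ignoring leading/trailing blanks) is: 110100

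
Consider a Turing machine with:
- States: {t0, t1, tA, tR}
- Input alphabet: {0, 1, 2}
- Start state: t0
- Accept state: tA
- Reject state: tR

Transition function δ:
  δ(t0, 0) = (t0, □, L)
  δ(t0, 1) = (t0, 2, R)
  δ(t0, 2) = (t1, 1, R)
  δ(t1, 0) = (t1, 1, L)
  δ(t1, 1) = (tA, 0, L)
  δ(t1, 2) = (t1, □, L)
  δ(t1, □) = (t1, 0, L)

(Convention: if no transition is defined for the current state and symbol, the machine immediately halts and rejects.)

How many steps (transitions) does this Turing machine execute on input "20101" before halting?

Execution trace:
Initial: [t0]20101
Step 1: δ(t0, 2) = (t1, 1, R) → 1[t1]0101
Step 2: δ(t1, 0) = (t1, 1, L) → [t1]11101
Step 3: δ(t1, 1) = (tA, 0, L) → [tA]□01101

The machine reaches the accept state tA and halts.

The machine executed 3 steps before halting.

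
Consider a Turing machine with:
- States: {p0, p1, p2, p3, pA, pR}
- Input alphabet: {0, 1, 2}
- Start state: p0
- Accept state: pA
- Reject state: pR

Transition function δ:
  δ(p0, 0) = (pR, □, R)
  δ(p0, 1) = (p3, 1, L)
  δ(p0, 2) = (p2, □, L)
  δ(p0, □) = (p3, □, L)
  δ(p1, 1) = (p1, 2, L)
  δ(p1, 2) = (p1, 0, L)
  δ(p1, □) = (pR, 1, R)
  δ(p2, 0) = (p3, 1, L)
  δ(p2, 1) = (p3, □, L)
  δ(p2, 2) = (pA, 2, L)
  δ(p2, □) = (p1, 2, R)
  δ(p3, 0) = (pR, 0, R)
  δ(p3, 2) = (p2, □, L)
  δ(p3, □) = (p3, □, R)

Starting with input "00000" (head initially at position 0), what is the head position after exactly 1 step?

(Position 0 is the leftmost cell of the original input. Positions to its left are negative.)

Execution trace (head position shown):
Step 0: [p0]00000  (head at position 0)
Step 1: move right → □[pR]0000  (head at position 1)

After 1 step, the head is at position 1.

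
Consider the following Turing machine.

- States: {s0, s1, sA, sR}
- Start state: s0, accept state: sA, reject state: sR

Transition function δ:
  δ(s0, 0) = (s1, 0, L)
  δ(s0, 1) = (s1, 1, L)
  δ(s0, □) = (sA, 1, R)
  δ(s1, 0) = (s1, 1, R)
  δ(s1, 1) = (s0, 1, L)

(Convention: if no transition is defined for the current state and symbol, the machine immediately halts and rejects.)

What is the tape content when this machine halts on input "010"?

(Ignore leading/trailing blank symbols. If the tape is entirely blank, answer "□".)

Execution trace:
Initial: [s0]010
Step 1: δ(s0, 0) = (s1, 0, L) → [s1]□010

No transition is defined for δ(s1, □). By convention the machine halts and rejects.

Final tape (ignoring leading/trailing blanks): 010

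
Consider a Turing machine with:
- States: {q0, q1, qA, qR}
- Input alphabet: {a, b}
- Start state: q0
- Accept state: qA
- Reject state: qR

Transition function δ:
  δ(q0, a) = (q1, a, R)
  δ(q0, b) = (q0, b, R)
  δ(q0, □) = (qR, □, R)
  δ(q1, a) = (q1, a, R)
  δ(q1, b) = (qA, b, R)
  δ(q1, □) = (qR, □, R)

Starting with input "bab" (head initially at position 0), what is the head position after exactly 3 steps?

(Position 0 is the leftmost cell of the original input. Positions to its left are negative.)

Execution trace (head position shown):
Step 0: [q0]bab  (head at position 0)
Step 1: move right → b[q0]ab  (head at position 1)
Step 2: move right → ba[q1]b  (head at position 2)
Step 3: move right → bab[qA]□  (head at position 3)

After 3 steps, the head is at position 3.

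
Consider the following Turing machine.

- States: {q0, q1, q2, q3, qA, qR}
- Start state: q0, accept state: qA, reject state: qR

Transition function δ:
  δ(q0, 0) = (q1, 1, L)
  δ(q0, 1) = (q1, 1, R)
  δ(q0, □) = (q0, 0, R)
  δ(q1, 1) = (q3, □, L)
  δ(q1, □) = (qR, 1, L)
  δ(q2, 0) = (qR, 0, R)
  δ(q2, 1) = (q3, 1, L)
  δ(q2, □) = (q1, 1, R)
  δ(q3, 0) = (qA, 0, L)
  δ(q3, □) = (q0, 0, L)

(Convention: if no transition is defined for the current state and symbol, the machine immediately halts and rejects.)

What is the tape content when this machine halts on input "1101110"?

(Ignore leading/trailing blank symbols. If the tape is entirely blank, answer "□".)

Execution trace:
Initial: [q0]1101110
Step 1: δ(q0, 1) = (q1, 1, R) → 1[q1]101110
Step 2: δ(q1, 1) = (q3, □, L) → [q3]1□01110

No transition is defined for δ(q3, 1). By convention the machine halts and rejects.

Final tape (ignoring leading/trailing blanks): 1□01110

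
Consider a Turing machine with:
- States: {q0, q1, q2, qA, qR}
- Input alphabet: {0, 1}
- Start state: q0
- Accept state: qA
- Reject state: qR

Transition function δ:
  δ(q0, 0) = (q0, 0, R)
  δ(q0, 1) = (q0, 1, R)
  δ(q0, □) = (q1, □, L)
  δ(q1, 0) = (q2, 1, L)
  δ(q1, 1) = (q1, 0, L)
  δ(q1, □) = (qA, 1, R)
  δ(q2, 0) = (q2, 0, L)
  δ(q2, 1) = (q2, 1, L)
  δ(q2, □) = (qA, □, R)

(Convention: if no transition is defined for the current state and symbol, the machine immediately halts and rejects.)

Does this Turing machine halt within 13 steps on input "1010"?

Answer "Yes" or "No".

Execution trace:
Initial: [q0]1010
Step 1: δ(q0, 1) = (q0, 1, R) → 1[q0]010
Step 2: δ(q0, 0) = (q0, 0, R) → 10[q0]10
Step 3: δ(q0, 1) = (q0, 1, R) → 101[q0]0
Step 4: δ(q0, 0) = (q0, 0, R) → 1010[q0]□
Step 5: δ(q0, □) = (q1, □, L) → 101[q1]0□
Step 6: δ(q1, 0) = (q2, 1, L) → 10[q2]11□
Step 7: δ(q2, 1) = (q2, 1, L) → 1[q2]011□
Step 8: δ(q2, 0) = (q2, 0, L) → [q2]1011□
Step 9: δ(q2, 1) = (q2, 1, L) → [q2]□1011□
Step 10: δ(q2, □) = (qA, □, R) → □[qA]1011□

The machine reaches the accept state qA and halts.
The machine halted after 10 steps (within the 13-step bound).

Answer: Yes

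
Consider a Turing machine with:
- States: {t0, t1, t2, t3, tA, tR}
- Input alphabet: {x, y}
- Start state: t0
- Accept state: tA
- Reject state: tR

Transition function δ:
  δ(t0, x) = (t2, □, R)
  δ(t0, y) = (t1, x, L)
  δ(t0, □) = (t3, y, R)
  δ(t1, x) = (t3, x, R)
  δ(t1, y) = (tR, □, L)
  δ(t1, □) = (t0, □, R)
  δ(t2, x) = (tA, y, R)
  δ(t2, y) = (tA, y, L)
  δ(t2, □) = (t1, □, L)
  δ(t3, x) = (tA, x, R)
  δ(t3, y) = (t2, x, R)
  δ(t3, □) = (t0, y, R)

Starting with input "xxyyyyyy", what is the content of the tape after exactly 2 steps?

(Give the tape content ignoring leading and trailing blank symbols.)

Execution trace:
Initial: [t0]xxyyyyyy
Step 1: δ(t0, x) = (t2, □, R) → □[t2]xyyyyyy
Step 2: δ(t2, x) = (tA, y, R) → □y[tA]yyyyyy

The machine reaches the accept state tA and halts.

After 2 steps, the tape (ignoring leading/trailing blanks) is: yyyyyyy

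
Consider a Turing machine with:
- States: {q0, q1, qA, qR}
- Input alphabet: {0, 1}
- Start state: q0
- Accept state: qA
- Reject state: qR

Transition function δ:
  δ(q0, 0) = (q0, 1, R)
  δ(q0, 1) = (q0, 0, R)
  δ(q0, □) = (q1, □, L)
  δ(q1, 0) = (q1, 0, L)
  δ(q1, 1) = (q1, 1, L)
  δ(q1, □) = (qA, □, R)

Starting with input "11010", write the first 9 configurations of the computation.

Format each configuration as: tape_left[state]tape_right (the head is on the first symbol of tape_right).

Transitions applied:
Step 1: δ(q0, 1) = (q0, 0, R)
Step 2: δ(q0, 1) = (q0, 0, R)
Step 3: δ(q0, 0) = (q0, 1, R)
Step 4: δ(q0, 1) = (q0, 0, R)
Step 5: δ(q0, 0) = (q0, 1, R)
Step 6: δ(q0, □) = (q1, □, L)
Step 7: δ(q1, 1) = (q1, 1, L)
Step 8: δ(q1, 0) = (q1, 0, L)

The first 9 configurations are:
[q0]11010 ⊢ 0[q0]1010 ⊢ 00[q0]010 ⊢ 001[q0]10 ⊢ 0010[q0]0 ⊢ 00101[q0]□ ⊢ 0010[q1]1□ ⊢ 001[q1]01□ ⊢ 00[q1]101□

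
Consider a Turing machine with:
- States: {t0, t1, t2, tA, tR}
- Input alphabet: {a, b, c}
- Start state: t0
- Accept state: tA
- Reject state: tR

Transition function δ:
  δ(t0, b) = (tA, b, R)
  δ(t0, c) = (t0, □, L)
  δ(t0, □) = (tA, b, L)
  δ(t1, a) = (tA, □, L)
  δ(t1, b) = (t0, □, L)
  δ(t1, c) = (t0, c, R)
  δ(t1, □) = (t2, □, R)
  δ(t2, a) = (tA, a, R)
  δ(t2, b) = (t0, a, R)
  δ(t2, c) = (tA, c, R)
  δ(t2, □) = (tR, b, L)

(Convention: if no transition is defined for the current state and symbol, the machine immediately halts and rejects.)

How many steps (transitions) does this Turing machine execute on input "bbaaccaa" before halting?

Execution trace:
Initial: [t0]bbaaccaa
Step 1: δ(t0, b) = (tA, b, R) → b[tA]baaccaa

The machine reaches the accept state tA and halts.

The machine executed 1 step before halting.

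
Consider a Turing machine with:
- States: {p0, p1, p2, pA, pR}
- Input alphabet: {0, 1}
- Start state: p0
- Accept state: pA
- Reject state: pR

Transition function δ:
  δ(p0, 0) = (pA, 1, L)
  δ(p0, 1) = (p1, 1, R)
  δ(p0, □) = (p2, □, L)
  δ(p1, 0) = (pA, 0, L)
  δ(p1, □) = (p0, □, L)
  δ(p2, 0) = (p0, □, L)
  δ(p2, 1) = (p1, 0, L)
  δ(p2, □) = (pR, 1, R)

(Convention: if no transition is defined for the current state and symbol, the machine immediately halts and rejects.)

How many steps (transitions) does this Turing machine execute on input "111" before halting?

Execution trace:
Initial: [p0]111
Step 1: δ(p0, 1) = (p1, 1, R) → 1[p1]11

No transition is defined for δ(p1, 1). By convention the machine halts and rejects.

The machine executed 1 step before halting.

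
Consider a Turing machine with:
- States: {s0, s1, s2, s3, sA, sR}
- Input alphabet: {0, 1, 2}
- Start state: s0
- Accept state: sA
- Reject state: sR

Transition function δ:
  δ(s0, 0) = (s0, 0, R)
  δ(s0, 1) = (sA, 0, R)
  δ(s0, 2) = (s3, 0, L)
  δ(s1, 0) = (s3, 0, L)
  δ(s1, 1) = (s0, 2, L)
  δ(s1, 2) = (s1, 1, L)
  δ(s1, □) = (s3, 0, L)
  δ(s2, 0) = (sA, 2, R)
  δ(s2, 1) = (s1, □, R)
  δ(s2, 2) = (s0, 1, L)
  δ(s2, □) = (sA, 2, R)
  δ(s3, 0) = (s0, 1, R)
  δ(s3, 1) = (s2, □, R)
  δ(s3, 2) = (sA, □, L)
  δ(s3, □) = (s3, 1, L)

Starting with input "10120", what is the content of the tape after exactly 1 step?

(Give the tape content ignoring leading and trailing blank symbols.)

Execution trace:
Initial: [s0]10120
Step 1: δ(s0, 1) = (sA, 0, R) → 0[sA]0120

The machine reaches the accept state sA and halts.

After 1 step, the tape (ignoring leading/trailing blanks) is: 00120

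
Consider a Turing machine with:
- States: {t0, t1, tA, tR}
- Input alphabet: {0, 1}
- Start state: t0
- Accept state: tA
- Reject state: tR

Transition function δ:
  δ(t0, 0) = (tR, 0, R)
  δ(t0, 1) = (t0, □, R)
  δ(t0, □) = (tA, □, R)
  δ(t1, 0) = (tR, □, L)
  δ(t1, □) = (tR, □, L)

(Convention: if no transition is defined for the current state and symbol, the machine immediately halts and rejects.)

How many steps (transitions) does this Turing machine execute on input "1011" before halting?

Execution trace:
Initial: [t0]1011
Step 1: δ(t0, 1) = (t0, □, R) → □[t0]011
Step 2: δ(t0, 0) = (tR, 0, R) → □0[tR]11

The machine reaches the reject state tR and halts.

The machine executed 2 steps before halting.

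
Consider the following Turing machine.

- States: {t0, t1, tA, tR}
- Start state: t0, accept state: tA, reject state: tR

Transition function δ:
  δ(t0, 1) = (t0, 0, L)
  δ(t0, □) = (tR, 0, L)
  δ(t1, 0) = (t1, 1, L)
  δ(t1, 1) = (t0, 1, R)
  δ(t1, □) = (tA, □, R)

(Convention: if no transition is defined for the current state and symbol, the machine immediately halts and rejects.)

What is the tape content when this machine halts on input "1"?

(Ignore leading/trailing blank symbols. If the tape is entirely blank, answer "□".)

Execution trace:
Initial: [t0]1
Step 1: δ(t0, 1) = (t0, 0, L) → [t0]□0
Step 2: δ(t0, □) = (tR, 0, L) → [tR]□00

The machine reaches the reject state tR and halts.

Final tape (ignoring leading/trailing blanks): 00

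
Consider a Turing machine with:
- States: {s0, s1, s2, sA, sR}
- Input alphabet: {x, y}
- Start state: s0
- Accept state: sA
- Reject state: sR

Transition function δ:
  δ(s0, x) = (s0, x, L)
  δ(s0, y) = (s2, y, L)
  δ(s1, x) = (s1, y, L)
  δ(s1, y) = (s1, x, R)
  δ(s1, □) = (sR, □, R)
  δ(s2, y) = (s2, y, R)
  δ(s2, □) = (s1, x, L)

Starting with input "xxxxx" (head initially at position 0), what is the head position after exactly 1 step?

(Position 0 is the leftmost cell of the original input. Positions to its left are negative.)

Execution trace (head position shown):
Step 0: [s0]xxxxx  (head at position 0)
Step 1: move left → [s0]□xxxxx  (head at position -1)

After 1 step, the head is at position -1.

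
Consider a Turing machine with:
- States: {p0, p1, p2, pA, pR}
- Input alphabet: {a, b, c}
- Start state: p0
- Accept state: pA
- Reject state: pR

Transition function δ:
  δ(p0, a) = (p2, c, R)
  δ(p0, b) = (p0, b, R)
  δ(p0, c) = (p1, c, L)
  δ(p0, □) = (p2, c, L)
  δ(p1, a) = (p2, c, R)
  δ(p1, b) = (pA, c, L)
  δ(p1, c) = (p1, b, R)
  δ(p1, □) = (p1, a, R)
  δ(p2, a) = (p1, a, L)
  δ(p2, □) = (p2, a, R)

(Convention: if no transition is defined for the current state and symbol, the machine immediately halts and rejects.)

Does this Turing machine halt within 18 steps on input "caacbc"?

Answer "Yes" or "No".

Execution trace:
Initial: [p0]caacbc
Step 1: δ(p0, c) = (p1, c, L) → [p1]□caacbc
Step 2: δ(p1, □) = (p1, a, R) → a[p1]caacbc
Step 3: δ(p1, c) = (p1, b, R) → ab[p1]aacbc
Step 4: δ(p1, a) = (p2, c, R) → abc[p2]acbc
Step 5: δ(p2, a) = (p1, a, L) → ab[p1]cacbc
Step 6: δ(p1, c) = (p1, b, R) → abb[p1]acbc
Step 7: δ(p1, a) = (p2, c, R) → abbc[p2]cbc

No transition is defined for δ(p2, c). By convention the machine halts and rejects.
The machine halted after 7 steps (within the 18-step bound).

Answer: Yes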